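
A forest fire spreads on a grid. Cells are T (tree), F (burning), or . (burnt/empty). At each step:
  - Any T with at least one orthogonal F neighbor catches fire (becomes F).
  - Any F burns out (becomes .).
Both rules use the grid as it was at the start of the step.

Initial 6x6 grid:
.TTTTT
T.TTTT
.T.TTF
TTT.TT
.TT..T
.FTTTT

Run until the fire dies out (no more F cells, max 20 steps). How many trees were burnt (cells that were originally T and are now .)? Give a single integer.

Answer: 24

Derivation:
Step 1: +5 fires, +2 burnt (F count now 5)
Step 2: +8 fires, +5 burnt (F count now 8)
Step 3: +7 fires, +8 burnt (F count now 7)
Step 4: +2 fires, +7 burnt (F count now 2)
Step 5: +1 fires, +2 burnt (F count now 1)
Step 6: +1 fires, +1 burnt (F count now 1)
Step 7: +0 fires, +1 burnt (F count now 0)
Fire out after step 7
Initially T: 25, now '.': 35
Total burnt (originally-T cells now '.'): 24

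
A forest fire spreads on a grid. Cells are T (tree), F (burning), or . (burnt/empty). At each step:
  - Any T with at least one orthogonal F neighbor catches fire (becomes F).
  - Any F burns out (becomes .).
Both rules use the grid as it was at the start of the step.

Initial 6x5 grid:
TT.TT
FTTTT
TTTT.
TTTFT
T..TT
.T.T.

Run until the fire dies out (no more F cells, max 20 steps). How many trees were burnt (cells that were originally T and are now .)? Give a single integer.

Step 1: +7 fires, +2 burnt (F count now 7)
Step 2: +9 fires, +7 burnt (F count now 9)
Step 3: +3 fires, +9 burnt (F count now 3)
Step 4: +1 fires, +3 burnt (F count now 1)
Step 5: +0 fires, +1 burnt (F count now 0)
Fire out after step 5
Initially T: 21, now '.': 29
Total burnt (originally-T cells now '.'): 20

Answer: 20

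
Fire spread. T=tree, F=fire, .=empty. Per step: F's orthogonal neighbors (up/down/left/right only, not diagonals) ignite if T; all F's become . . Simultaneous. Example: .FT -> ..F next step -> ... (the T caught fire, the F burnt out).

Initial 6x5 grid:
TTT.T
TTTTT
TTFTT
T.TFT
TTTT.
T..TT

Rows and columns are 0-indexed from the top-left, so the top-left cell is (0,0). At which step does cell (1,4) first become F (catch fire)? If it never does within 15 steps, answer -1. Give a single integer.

Step 1: cell (1,4)='T' (+6 fires, +2 burnt)
Step 2: cell (1,4)='T' (+7 fires, +6 burnt)
Step 3: cell (1,4)='F' (+6 fires, +7 burnt)
  -> target ignites at step 3
Step 4: cell (1,4)='.' (+3 fires, +6 burnt)
Step 5: cell (1,4)='.' (+1 fires, +3 burnt)
Step 6: cell (1,4)='.' (+0 fires, +1 burnt)
  fire out at step 6

3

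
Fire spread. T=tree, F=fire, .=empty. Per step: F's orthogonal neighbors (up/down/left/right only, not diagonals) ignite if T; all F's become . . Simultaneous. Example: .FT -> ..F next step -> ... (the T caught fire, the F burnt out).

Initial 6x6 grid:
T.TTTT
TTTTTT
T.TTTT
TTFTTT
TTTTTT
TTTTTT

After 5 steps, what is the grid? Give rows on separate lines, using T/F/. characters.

Step 1: 4 trees catch fire, 1 burn out
  T.TTTT
  TTTTTT
  T.FTTT
  TF.FTT
  TTFTTT
  TTTTTT
Step 2: 7 trees catch fire, 4 burn out
  T.TTTT
  TTFTTT
  T..FTT
  F...FT
  TF.FTT
  TTFTTT
Step 3: 10 trees catch fire, 7 burn out
  T.FTTT
  TF.FTT
  F...FT
  .....F
  F...FT
  TF.FTT
Step 4: 7 trees catch fire, 10 burn out
  T..FTT
  F...FT
  .....F
  ......
  .....F
  F...FT
Step 5: 4 trees catch fire, 7 burn out
  F...FT
  .....F
  ......
  ......
  ......
  .....F

F...FT
.....F
......
......
......
.....F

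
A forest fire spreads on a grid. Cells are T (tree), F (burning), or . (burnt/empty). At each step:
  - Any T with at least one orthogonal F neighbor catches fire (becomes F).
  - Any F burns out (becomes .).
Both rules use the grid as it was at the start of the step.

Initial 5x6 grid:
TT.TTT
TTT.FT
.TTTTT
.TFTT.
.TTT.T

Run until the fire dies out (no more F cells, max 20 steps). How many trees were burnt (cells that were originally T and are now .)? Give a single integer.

Answer: 20

Derivation:
Step 1: +7 fires, +2 burnt (F count now 7)
Step 2: +9 fires, +7 burnt (F count now 9)
Step 3: +1 fires, +9 burnt (F count now 1)
Step 4: +2 fires, +1 burnt (F count now 2)
Step 5: +1 fires, +2 burnt (F count now 1)
Step 6: +0 fires, +1 burnt (F count now 0)
Fire out after step 6
Initially T: 21, now '.': 29
Total burnt (originally-T cells now '.'): 20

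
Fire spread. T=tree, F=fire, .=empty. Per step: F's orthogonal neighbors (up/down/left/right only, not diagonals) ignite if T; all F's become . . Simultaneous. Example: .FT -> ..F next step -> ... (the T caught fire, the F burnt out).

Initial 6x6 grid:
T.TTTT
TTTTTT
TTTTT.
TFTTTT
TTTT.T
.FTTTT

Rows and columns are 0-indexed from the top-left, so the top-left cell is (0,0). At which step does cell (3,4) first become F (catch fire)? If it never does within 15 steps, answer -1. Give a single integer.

Step 1: cell (3,4)='T' (+5 fires, +2 burnt)
Step 2: cell (3,4)='T' (+7 fires, +5 burnt)
Step 3: cell (3,4)='F' (+6 fires, +7 burnt)
  -> target ignites at step 3
Step 4: cell (3,4)='.' (+6 fires, +6 burnt)
Step 5: cell (3,4)='.' (+3 fires, +6 burnt)
Step 6: cell (3,4)='.' (+2 fires, +3 burnt)
Step 7: cell (3,4)='.' (+1 fires, +2 burnt)
Step 8: cell (3,4)='.' (+0 fires, +1 burnt)
  fire out at step 8

3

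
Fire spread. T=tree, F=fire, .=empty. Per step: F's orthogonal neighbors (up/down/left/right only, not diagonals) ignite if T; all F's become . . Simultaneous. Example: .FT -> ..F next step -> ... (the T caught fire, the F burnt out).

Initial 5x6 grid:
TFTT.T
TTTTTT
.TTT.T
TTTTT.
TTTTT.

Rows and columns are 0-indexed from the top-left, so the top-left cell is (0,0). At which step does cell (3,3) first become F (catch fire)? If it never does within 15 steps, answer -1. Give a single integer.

Step 1: cell (3,3)='T' (+3 fires, +1 burnt)
Step 2: cell (3,3)='T' (+4 fires, +3 burnt)
Step 3: cell (3,3)='T' (+3 fires, +4 burnt)
Step 4: cell (3,3)='T' (+5 fires, +3 burnt)
Step 5: cell (3,3)='F' (+4 fires, +5 burnt)
  -> target ignites at step 5
Step 6: cell (3,3)='.' (+4 fires, +4 burnt)
Step 7: cell (3,3)='.' (+1 fires, +4 burnt)
Step 8: cell (3,3)='.' (+0 fires, +1 burnt)
  fire out at step 8

5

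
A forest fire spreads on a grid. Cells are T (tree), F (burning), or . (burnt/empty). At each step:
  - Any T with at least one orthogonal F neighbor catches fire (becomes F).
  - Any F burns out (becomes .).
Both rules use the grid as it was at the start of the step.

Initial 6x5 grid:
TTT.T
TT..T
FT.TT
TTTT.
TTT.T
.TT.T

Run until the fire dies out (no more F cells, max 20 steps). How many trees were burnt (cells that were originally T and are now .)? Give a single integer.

Step 1: +3 fires, +1 burnt (F count now 3)
Step 2: +4 fires, +3 burnt (F count now 4)
Step 3: +3 fires, +4 burnt (F count now 3)
Step 4: +4 fires, +3 burnt (F count now 4)
Step 5: +2 fires, +4 burnt (F count now 2)
Step 6: +1 fires, +2 burnt (F count now 1)
Step 7: +1 fires, +1 burnt (F count now 1)
Step 8: +1 fires, +1 burnt (F count now 1)
Step 9: +0 fires, +1 burnt (F count now 0)
Fire out after step 9
Initially T: 21, now '.': 28
Total burnt (originally-T cells now '.'): 19

Answer: 19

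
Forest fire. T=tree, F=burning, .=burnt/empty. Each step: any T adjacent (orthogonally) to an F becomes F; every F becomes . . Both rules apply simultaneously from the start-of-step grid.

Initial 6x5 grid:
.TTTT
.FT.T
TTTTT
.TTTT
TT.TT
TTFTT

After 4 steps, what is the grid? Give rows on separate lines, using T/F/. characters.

Step 1: 5 trees catch fire, 2 burn out
  .FTTT
  ..F.T
  TFTTT
  .TTTT
  TT.TT
  TF.FT
Step 2: 8 trees catch fire, 5 burn out
  ..FTT
  ....T
  F.FTT
  .FTTT
  TF.FT
  F...F
Step 3: 6 trees catch fire, 8 burn out
  ...FT
  ....T
  ...FT
  ..FFT
  F...F
  .....
Step 4: 3 trees catch fire, 6 burn out
  ....F
  ....T
  ....F
  ....F
  .....
  .....

....F
....T
....F
....F
.....
.....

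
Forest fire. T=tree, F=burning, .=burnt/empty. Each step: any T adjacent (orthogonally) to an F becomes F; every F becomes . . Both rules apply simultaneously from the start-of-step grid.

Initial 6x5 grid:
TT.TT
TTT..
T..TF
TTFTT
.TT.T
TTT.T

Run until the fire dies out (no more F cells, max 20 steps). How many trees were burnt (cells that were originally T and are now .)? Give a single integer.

Answer: 18

Derivation:
Step 1: +5 fires, +2 burnt (F count now 5)
Step 2: +4 fires, +5 burnt (F count now 4)
Step 3: +3 fires, +4 burnt (F count now 3)
Step 4: +2 fires, +3 burnt (F count now 2)
Step 5: +2 fires, +2 burnt (F count now 2)
Step 6: +2 fires, +2 burnt (F count now 2)
Step 7: +0 fires, +2 burnt (F count now 0)
Fire out after step 7
Initially T: 20, now '.': 28
Total burnt (originally-T cells now '.'): 18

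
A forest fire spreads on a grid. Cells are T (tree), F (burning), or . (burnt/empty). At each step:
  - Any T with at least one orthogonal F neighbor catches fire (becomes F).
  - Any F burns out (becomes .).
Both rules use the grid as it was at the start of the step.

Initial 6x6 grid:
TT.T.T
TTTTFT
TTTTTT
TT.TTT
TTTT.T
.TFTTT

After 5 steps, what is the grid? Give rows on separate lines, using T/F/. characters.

Step 1: 6 trees catch fire, 2 burn out
  TT.T.T
  TTTF.F
  TTTTFT
  TT.TTT
  TTFT.T
  .F.FTT
Step 2: 9 trees catch fire, 6 burn out
  TT.F.F
  TTF...
  TTTF.F
  TT.TFT
  TF.F.T
  ....FT
Step 3: 7 trees catch fire, 9 burn out
  TT....
  TF....
  TTF...
  TF.F.F
  F....T
  .....F
Step 4: 5 trees catch fire, 7 burn out
  TF....
  F.....
  TF....
  F.....
  .....F
  ......
Step 5: 2 trees catch fire, 5 burn out
  F.....
  ......
  F.....
  ......
  ......
  ......

F.....
......
F.....
......
......
......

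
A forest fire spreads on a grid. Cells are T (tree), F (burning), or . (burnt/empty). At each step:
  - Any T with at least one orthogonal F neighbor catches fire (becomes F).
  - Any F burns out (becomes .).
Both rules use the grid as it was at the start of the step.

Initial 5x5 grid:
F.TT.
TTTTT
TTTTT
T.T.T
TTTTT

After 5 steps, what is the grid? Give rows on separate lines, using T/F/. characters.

Step 1: 1 trees catch fire, 1 burn out
  ..TT.
  FTTTT
  TTTTT
  T.T.T
  TTTTT
Step 2: 2 trees catch fire, 1 burn out
  ..TT.
  .FTTT
  FTTTT
  T.T.T
  TTTTT
Step 3: 3 trees catch fire, 2 burn out
  ..TT.
  ..FTT
  .FTTT
  F.T.T
  TTTTT
Step 4: 4 trees catch fire, 3 burn out
  ..FT.
  ...FT
  ..FTT
  ..T.T
  FTTTT
Step 5: 5 trees catch fire, 4 burn out
  ...F.
  ....F
  ...FT
  ..F.T
  .FTTT

...F.
....F
...FT
..F.T
.FTTT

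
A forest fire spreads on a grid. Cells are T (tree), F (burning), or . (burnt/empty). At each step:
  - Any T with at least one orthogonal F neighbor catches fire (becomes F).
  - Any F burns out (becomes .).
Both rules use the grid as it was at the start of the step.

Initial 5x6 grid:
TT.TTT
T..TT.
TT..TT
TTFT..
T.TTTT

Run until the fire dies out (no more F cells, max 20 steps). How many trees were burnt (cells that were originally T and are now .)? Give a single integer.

Step 1: +3 fires, +1 burnt (F count now 3)
Step 2: +3 fires, +3 burnt (F count now 3)
Step 3: +3 fires, +3 burnt (F count now 3)
Step 4: +2 fires, +3 burnt (F count now 2)
Step 5: +1 fires, +2 burnt (F count now 1)
Step 6: +1 fires, +1 burnt (F count now 1)
Step 7: +0 fires, +1 burnt (F count now 0)
Fire out after step 7
Initially T: 20, now '.': 23
Total burnt (originally-T cells now '.'): 13

Answer: 13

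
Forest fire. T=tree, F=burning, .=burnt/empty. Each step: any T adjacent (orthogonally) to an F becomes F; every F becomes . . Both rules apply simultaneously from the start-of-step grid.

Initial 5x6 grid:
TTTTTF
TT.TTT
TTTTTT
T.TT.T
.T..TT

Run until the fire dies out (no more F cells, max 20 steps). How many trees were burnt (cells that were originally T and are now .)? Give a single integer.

Step 1: +2 fires, +1 burnt (F count now 2)
Step 2: +3 fires, +2 burnt (F count now 3)
Step 3: +4 fires, +3 burnt (F count now 4)
Step 4: +3 fires, +4 burnt (F count now 3)
Step 5: +5 fires, +3 burnt (F count now 5)
Step 6: +3 fires, +5 burnt (F count now 3)
Step 7: +1 fires, +3 burnt (F count now 1)
Step 8: +1 fires, +1 burnt (F count now 1)
Step 9: +0 fires, +1 burnt (F count now 0)
Fire out after step 9
Initially T: 23, now '.': 29
Total burnt (originally-T cells now '.'): 22

Answer: 22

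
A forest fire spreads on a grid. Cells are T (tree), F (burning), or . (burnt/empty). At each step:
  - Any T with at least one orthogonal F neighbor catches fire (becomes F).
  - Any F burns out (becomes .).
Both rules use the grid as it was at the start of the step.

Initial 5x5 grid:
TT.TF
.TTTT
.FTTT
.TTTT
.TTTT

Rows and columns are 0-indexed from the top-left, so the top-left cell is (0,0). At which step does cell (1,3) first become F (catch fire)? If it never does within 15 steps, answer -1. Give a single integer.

Step 1: cell (1,3)='T' (+5 fires, +2 burnt)
Step 2: cell (1,3)='F' (+7 fires, +5 burnt)
  -> target ignites at step 2
Step 3: cell (1,3)='.' (+4 fires, +7 burnt)
Step 4: cell (1,3)='.' (+2 fires, +4 burnt)
Step 5: cell (1,3)='.' (+0 fires, +2 burnt)
  fire out at step 5

2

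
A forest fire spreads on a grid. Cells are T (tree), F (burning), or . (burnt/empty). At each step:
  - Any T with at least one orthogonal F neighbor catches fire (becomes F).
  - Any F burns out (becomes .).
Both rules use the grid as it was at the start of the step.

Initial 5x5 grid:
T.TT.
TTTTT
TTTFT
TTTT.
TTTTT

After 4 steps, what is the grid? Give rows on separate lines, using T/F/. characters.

Step 1: 4 trees catch fire, 1 burn out
  T.TT.
  TTTFT
  TTF.F
  TTTF.
  TTTTT
Step 2: 6 trees catch fire, 4 burn out
  T.TF.
  TTF.F
  TF...
  TTF..
  TTTFT
Step 3: 6 trees catch fire, 6 burn out
  T.F..
  TF...
  F....
  TF...
  TTF.F
Step 4: 3 trees catch fire, 6 burn out
  T....
  F....
  .....
  F....
  TF...

T....
F....
.....
F....
TF...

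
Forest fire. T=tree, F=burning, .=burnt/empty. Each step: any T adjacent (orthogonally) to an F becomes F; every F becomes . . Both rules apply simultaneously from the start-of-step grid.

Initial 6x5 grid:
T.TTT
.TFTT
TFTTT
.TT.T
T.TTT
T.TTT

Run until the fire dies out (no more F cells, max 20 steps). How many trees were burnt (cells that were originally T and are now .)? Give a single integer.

Answer: 19

Derivation:
Step 1: +6 fires, +2 burnt (F count now 6)
Step 2: +4 fires, +6 burnt (F count now 4)
Step 3: +3 fires, +4 burnt (F count now 3)
Step 4: +3 fires, +3 burnt (F count now 3)
Step 5: +2 fires, +3 burnt (F count now 2)
Step 6: +1 fires, +2 burnt (F count now 1)
Step 7: +0 fires, +1 burnt (F count now 0)
Fire out after step 7
Initially T: 22, now '.': 27
Total burnt (originally-T cells now '.'): 19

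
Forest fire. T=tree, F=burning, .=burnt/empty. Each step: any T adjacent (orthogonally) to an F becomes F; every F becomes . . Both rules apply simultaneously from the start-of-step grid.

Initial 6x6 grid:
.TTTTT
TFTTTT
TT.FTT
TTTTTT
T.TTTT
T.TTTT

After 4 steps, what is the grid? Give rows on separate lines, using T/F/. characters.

Step 1: 7 trees catch fire, 2 burn out
  .FTTTT
  F.FFTT
  TF..FT
  TTTFTT
  T.TTTT
  T.TTTT
Step 2: 9 trees catch fire, 7 burn out
  ..FFTT
  ....FT
  F....F
  TFF.FT
  T.TFTT
  T.TTTT
Step 3: 7 trees catch fire, 9 burn out
  ....FT
  .....F
  ......
  F....F
  T.F.FT
  T.TFTT
Step 4: 5 trees catch fire, 7 burn out
  .....F
  ......
  ......
  ......
  F....F
  T.F.FT

.....F
......
......
......
F....F
T.F.FT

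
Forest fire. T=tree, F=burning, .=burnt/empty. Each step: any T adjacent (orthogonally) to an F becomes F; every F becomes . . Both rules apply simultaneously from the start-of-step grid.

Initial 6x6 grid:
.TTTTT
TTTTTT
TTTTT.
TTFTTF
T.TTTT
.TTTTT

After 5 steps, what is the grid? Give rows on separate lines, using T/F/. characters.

Step 1: 6 trees catch fire, 2 burn out
  .TTTTT
  TTTTTT
  TTFTT.
  TF.FF.
  T.FTTF
  .TTTTT
Step 2: 9 trees catch fire, 6 burn out
  .TTTTT
  TTFTTT
  TF.FF.
  F.....
  T..FF.
  .TFTTF
Step 3: 9 trees catch fire, 9 burn out
  .TFTTT
  TF.FFT
  F.....
  ......
  F.....
  .F.FF.
Step 4: 5 trees catch fire, 9 burn out
  .F.FFT
  F....F
  ......
  ......
  ......
  ......
Step 5: 1 trees catch fire, 5 burn out
  .....F
  ......
  ......
  ......
  ......
  ......

.....F
......
......
......
......
......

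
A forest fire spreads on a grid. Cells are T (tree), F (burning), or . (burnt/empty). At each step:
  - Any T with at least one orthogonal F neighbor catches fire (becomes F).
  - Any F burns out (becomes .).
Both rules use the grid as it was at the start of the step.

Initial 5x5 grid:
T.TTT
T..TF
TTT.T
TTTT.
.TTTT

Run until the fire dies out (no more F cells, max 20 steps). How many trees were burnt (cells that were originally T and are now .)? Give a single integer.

Answer: 5

Derivation:
Step 1: +3 fires, +1 burnt (F count now 3)
Step 2: +1 fires, +3 burnt (F count now 1)
Step 3: +1 fires, +1 burnt (F count now 1)
Step 4: +0 fires, +1 burnt (F count now 0)
Fire out after step 4
Initially T: 18, now '.': 12
Total burnt (originally-T cells now '.'): 5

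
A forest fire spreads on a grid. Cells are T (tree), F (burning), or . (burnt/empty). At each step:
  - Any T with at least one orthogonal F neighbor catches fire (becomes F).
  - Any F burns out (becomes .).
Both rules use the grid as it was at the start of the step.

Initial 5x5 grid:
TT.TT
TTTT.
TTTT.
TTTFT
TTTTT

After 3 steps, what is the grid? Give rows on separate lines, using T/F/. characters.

Step 1: 4 trees catch fire, 1 burn out
  TT.TT
  TTTT.
  TTTF.
  TTF.F
  TTTFT
Step 2: 5 trees catch fire, 4 burn out
  TT.TT
  TTTF.
  TTF..
  TF...
  TTF.F
Step 3: 5 trees catch fire, 5 burn out
  TT.FT
  TTF..
  TF...
  F....
  TF...

TT.FT
TTF..
TF...
F....
TF...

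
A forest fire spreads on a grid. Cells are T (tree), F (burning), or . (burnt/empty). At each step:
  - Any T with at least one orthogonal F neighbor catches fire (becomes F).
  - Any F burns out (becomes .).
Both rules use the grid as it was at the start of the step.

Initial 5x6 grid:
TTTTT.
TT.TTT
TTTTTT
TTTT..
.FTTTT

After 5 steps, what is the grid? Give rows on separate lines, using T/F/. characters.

Step 1: 2 trees catch fire, 1 burn out
  TTTTT.
  TT.TTT
  TTTTTT
  TFTT..
  ..FTTT
Step 2: 4 trees catch fire, 2 burn out
  TTTTT.
  TT.TTT
  TFTTTT
  F.FT..
  ...FTT
Step 3: 5 trees catch fire, 4 burn out
  TTTTT.
  TF.TTT
  F.FTTT
  ...F..
  ....FT
Step 4: 4 trees catch fire, 5 burn out
  TFTTT.
  F..TTT
  ...FTT
  ......
  .....F
Step 5: 4 trees catch fire, 4 burn out
  F.FTT.
  ...FTT
  ....FT
  ......
  ......

F.FTT.
...FTT
....FT
......
......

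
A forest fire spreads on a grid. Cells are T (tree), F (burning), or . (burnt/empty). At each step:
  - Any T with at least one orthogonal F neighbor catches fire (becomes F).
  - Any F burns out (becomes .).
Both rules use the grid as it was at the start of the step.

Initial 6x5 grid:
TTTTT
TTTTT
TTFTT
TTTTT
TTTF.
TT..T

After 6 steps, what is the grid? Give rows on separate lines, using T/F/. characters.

Step 1: 6 trees catch fire, 2 burn out
  TTTTT
  TTFTT
  TF.FT
  TTFFT
  TTF..
  TT..T
Step 2: 8 trees catch fire, 6 burn out
  TTFTT
  TF.FT
  F...F
  TF..F
  TF...
  TT..T
Step 3: 7 trees catch fire, 8 burn out
  TF.FT
  F...F
  .....
  F....
  F....
  TF..T
Step 4: 3 trees catch fire, 7 burn out
  F...F
  .....
  .....
  .....
  .....
  F...T
Step 5: 0 trees catch fire, 3 burn out
  .....
  .....
  .....
  .....
  .....
  ....T
Step 6: 0 trees catch fire, 0 burn out
  .....
  .....
  .....
  .....
  .....
  ....T

.....
.....
.....
.....
.....
....T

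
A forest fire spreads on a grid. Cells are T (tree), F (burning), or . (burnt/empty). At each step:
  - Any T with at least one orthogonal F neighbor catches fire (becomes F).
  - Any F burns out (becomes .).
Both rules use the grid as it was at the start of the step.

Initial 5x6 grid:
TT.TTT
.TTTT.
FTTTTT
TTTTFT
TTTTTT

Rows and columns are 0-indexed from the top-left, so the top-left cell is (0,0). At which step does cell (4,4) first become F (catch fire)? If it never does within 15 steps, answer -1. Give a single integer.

Step 1: cell (4,4)='F' (+6 fires, +2 burnt)
  -> target ignites at step 1
Step 2: cell (4,4)='.' (+10 fires, +6 burnt)
Step 3: cell (4,4)='.' (+6 fires, +10 burnt)
Step 4: cell (4,4)='.' (+3 fires, +6 burnt)
Step 5: cell (4,4)='.' (+0 fires, +3 burnt)
  fire out at step 5

1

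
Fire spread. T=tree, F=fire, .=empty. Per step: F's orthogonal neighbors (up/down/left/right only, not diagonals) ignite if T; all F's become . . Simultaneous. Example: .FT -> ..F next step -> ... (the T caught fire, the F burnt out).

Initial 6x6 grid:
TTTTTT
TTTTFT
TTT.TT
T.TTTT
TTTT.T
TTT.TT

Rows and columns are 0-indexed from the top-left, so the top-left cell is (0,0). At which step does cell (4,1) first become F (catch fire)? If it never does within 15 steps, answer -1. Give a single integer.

Step 1: cell (4,1)='T' (+4 fires, +1 burnt)
Step 2: cell (4,1)='T' (+5 fires, +4 burnt)
Step 3: cell (4,1)='T' (+5 fires, +5 burnt)
Step 4: cell (4,1)='T' (+6 fires, +5 burnt)
Step 5: cell (4,1)='T' (+4 fires, +6 burnt)
Step 6: cell (4,1)='F' (+4 fires, +4 burnt)
  -> target ignites at step 6
Step 7: cell (4,1)='.' (+2 fires, +4 burnt)
Step 8: cell (4,1)='.' (+1 fires, +2 burnt)
Step 9: cell (4,1)='.' (+0 fires, +1 burnt)
  fire out at step 9

6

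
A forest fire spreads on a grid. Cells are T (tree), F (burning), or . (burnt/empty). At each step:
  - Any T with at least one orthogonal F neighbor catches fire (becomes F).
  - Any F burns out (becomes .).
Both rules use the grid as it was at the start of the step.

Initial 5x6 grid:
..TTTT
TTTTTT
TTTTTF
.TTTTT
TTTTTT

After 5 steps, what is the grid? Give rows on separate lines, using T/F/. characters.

Step 1: 3 trees catch fire, 1 burn out
  ..TTTT
  TTTTTF
  TTTTF.
  .TTTTF
  TTTTTT
Step 2: 5 trees catch fire, 3 burn out
  ..TTTF
  TTTTF.
  TTTF..
  .TTTF.
  TTTTTF
Step 3: 5 trees catch fire, 5 burn out
  ..TTF.
  TTTF..
  TTF...
  .TTF..
  TTTTF.
Step 4: 5 trees catch fire, 5 burn out
  ..TF..
  TTF...
  TF....
  .TF...
  TTTF..
Step 5: 5 trees catch fire, 5 burn out
  ..F...
  TF....
  F.....
  .F....
  TTF...

..F...
TF....
F.....
.F....
TTF...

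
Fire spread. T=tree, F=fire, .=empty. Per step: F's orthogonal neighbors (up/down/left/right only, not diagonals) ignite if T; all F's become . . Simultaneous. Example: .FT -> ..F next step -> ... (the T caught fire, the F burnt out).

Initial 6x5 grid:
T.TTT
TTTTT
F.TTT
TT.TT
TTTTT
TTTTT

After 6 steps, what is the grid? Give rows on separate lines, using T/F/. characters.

Step 1: 2 trees catch fire, 1 burn out
  T.TTT
  FTTTT
  ..TTT
  FT.TT
  TTTTT
  TTTTT
Step 2: 4 trees catch fire, 2 burn out
  F.TTT
  .FTTT
  ..TTT
  .F.TT
  FTTTT
  TTTTT
Step 3: 3 trees catch fire, 4 burn out
  ..TTT
  ..FTT
  ..TTT
  ...TT
  .FTTT
  FTTTT
Step 4: 5 trees catch fire, 3 burn out
  ..FTT
  ...FT
  ..FTT
  ...TT
  ..FTT
  .FTTT
Step 5: 5 trees catch fire, 5 burn out
  ...FT
  ....F
  ...FT
  ...TT
  ...FT
  ..FTT
Step 6: 5 trees catch fire, 5 burn out
  ....F
  .....
  ....F
  ...FT
  ....F
  ...FT

....F
.....
....F
...FT
....F
...FT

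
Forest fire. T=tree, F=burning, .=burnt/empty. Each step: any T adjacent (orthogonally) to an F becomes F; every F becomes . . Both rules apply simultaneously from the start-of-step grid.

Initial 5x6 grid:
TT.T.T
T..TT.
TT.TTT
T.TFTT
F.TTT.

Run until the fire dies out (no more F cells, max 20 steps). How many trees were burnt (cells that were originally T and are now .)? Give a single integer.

Step 1: +5 fires, +2 burnt (F count now 5)
Step 2: +6 fires, +5 burnt (F count now 6)
Step 3: +5 fires, +6 burnt (F count now 5)
Step 4: +1 fires, +5 burnt (F count now 1)
Step 5: +1 fires, +1 burnt (F count now 1)
Step 6: +0 fires, +1 burnt (F count now 0)
Fire out after step 6
Initially T: 19, now '.': 29
Total burnt (originally-T cells now '.'): 18

Answer: 18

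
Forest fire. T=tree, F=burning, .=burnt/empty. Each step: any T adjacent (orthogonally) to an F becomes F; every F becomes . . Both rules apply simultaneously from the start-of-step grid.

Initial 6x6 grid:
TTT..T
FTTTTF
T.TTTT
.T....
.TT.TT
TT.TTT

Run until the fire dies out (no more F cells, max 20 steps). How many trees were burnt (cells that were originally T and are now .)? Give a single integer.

Answer: 13

Derivation:
Step 1: +6 fires, +2 burnt (F count now 6)
Step 2: +4 fires, +6 burnt (F count now 4)
Step 3: +3 fires, +4 burnt (F count now 3)
Step 4: +0 fires, +3 burnt (F count now 0)
Fire out after step 4
Initially T: 23, now '.': 26
Total burnt (originally-T cells now '.'): 13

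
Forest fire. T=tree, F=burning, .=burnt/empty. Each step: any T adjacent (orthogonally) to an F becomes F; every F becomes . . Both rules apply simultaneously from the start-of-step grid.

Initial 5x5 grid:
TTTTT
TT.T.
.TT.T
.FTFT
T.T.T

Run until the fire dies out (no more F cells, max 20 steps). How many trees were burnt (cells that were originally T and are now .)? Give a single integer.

Answer: 15

Derivation:
Step 1: +3 fires, +2 burnt (F count now 3)
Step 2: +5 fires, +3 burnt (F count now 5)
Step 3: +2 fires, +5 burnt (F count now 2)
Step 4: +2 fires, +2 burnt (F count now 2)
Step 5: +1 fires, +2 burnt (F count now 1)
Step 6: +2 fires, +1 burnt (F count now 2)
Step 7: +0 fires, +2 burnt (F count now 0)
Fire out after step 7
Initially T: 16, now '.': 24
Total burnt (originally-T cells now '.'): 15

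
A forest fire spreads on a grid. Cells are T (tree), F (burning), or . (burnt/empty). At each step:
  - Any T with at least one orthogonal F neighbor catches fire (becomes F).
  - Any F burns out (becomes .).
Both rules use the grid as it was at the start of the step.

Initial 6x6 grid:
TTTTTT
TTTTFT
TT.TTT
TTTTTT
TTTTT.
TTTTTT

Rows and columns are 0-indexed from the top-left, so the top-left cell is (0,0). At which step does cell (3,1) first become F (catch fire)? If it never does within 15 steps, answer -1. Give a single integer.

Step 1: cell (3,1)='T' (+4 fires, +1 burnt)
Step 2: cell (3,1)='T' (+6 fires, +4 burnt)
Step 3: cell (3,1)='T' (+5 fires, +6 burnt)
Step 4: cell (3,1)='T' (+6 fires, +5 burnt)
Step 5: cell (3,1)='F' (+6 fires, +6 burnt)
  -> target ignites at step 5
Step 6: cell (3,1)='.' (+3 fires, +6 burnt)
Step 7: cell (3,1)='.' (+2 fires, +3 burnt)
Step 8: cell (3,1)='.' (+1 fires, +2 burnt)
Step 9: cell (3,1)='.' (+0 fires, +1 burnt)
  fire out at step 9

5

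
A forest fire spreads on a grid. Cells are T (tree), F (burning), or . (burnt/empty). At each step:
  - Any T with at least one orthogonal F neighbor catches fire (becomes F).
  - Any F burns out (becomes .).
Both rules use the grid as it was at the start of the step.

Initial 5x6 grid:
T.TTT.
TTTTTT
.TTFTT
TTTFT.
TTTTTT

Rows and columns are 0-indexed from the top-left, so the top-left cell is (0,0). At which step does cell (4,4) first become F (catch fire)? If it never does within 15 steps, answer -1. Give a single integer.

Step 1: cell (4,4)='T' (+6 fires, +2 burnt)
Step 2: cell (4,4)='F' (+8 fires, +6 burnt)
  -> target ignites at step 2
Step 3: cell (4,4)='.' (+7 fires, +8 burnt)
Step 4: cell (4,4)='.' (+2 fires, +7 burnt)
Step 5: cell (4,4)='.' (+1 fires, +2 burnt)
Step 6: cell (4,4)='.' (+0 fires, +1 burnt)
  fire out at step 6

2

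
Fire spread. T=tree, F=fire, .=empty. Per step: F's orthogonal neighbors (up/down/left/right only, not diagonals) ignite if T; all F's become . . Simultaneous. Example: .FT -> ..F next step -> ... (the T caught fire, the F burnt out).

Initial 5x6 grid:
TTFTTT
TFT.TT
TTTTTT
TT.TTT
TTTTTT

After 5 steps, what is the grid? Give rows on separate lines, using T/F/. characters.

Step 1: 5 trees catch fire, 2 burn out
  TF.FTT
  F.F.TT
  TFTTTT
  TT.TTT
  TTTTTT
Step 2: 5 trees catch fire, 5 burn out
  F...FT
  ....TT
  F.FTTT
  TF.TTT
  TTTTTT
Step 3: 5 trees catch fire, 5 burn out
  .....F
  ....FT
  ...FTT
  F..TTT
  TFTTTT
Step 4: 5 trees catch fire, 5 burn out
  ......
  .....F
  ....FT
  ...FTT
  F.FTTT
Step 5: 3 trees catch fire, 5 burn out
  ......
  ......
  .....F
  ....FT
  ...FTT

......
......
.....F
....FT
...FTT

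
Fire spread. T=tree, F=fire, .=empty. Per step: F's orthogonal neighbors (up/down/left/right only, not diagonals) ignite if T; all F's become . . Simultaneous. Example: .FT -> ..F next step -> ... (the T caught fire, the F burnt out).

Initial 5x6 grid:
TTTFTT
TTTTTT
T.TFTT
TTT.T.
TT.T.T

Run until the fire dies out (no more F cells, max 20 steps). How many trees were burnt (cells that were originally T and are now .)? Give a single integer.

Step 1: +5 fires, +2 burnt (F count now 5)
Step 2: +7 fires, +5 burnt (F count now 7)
Step 3: +4 fires, +7 burnt (F count now 4)
Step 4: +3 fires, +4 burnt (F count now 3)
Step 5: +2 fires, +3 burnt (F count now 2)
Step 6: +0 fires, +2 burnt (F count now 0)
Fire out after step 6
Initially T: 23, now '.': 28
Total burnt (originally-T cells now '.'): 21

Answer: 21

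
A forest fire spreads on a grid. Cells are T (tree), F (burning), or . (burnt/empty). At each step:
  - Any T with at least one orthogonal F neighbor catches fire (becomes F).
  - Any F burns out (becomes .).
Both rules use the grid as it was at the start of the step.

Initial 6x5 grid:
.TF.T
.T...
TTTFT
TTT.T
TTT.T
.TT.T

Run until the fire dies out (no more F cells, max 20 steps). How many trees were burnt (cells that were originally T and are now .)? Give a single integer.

Answer: 17

Derivation:
Step 1: +3 fires, +2 burnt (F count now 3)
Step 2: +4 fires, +3 burnt (F count now 4)
Step 3: +4 fires, +4 burnt (F count now 4)
Step 4: +4 fires, +4 burnt (F count now 4)
Step 5: +2 fires, +4 burnt (F count now 2)
Step 6: +0 fires, +2 burnt (F count now 0)
Fire out after step 6
Initially T: 18, now '.': 29
Total burnt (originally-T cells now '.'): 17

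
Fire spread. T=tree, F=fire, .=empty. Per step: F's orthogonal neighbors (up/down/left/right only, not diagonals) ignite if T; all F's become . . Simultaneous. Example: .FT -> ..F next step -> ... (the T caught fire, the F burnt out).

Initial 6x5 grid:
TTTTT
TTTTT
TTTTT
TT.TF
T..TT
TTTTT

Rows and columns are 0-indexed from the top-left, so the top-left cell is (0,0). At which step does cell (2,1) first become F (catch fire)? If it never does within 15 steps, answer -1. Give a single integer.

Step 1: cell (2,1)='T' (+3 fires, +1 burnt)
Step 2: cell (2,1)='T' (+4 fires, +3 burnt)
Step 3: cell (2,1)='T' (+4 fires, +4 burnt)
Step 4: cell (2,1)='F' (+4 fires, +4 burnt)
  -> target ignites at step 4
Step 5: cell (2,1)='.' (+5 fires, +4 burnt)
Step 6: cell (2,1)='.' (+4 fires, +5 burnt)
Step 7: cell (2,1)='.' (+2 fires, +4 burnt)
Step 8: cell (2,1)='.' (+0 fires, +2 burnt)
  fire out at step 8

4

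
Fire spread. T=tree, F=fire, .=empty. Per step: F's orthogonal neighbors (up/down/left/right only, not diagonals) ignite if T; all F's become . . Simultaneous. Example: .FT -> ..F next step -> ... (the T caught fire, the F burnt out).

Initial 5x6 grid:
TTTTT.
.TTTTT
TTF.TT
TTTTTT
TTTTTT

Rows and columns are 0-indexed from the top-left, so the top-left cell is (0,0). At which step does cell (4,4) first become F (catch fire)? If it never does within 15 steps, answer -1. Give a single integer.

Step 1: cell (4,4)='T' (+3 fires, +1 burnt)
Step 2: cell (4,4)='T' (+7 fires, +3 burnt)
Step 3: cell (4,4)='T' (+7 fires, +7 burnt)
Step 4: cell (4,4)='F' (+7 fires, +7 burnt)
  -> target ignites at step 4
Step 5: cell (4,4)='.' (+2 fires, +7 burnt)
Step 6: cell (4,4)='.' (+0 fires, +2 burnt)
  fire out at step 6

4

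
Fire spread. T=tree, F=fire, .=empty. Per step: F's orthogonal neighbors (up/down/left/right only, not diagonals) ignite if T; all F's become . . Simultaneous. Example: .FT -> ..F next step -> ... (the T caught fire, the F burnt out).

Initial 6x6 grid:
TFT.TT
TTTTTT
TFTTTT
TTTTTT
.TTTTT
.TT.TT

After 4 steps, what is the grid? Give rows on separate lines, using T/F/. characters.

Step 1: 6 trees catch fire, 2 burn out
  F.F.TT
  TFTTTT
  F.FTTT
  TFTTTT
  .TTTTT
  .TT.TT
Step 2: 6 trees catch fire, 6 burn out
  ....TT
  F.FTTT
  ...FTT
  F.FTTT
  .FTTTT
  .TT.TT
Step 3: 5 trees catch fire, 6 burn out
  ....TT
  ...FTT
  ....FT
  ...FTT
  ..FTTT
  .FT.TT
Step 4: 5 trees catch fire, 5 burn out
  ....TT
  ....FT
  .....F
  ....FT
  ...FTT
  ..F.TT

....TT
....FT
.....F
....FT
...FTT
..F.TT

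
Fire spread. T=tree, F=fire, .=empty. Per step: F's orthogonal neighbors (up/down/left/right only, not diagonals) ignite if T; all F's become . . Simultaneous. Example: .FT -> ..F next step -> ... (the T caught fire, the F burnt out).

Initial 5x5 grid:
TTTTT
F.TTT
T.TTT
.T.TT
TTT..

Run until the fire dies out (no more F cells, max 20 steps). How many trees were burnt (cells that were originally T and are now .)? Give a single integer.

Answer: 14

Derivation:
Step 1: +2 fires, +1 burnt (F count now 2)
Step 2: +1 fires, +2 burnt (F count now 1)
Step 3: +1 fires, +1 burnt (F count now 1)
Step 4: +2 fires, +1 burnt (F count now 2)
Step 5: +3 fires, +2 burnt (F count now 3)
Step 6: +2 fires, +3 burnt (F count now 2)
Step 7: +2 fires, +2 burnt (F count now 2)
Step 8: +1 fires, +2 burnt (F count now 1)
Step 9: +0 fires, +1 burnt (F count now 0)
Fire out after step 9
Initially T: 18, now '.': 21
Total burnt (originally-T cells now '.'): 14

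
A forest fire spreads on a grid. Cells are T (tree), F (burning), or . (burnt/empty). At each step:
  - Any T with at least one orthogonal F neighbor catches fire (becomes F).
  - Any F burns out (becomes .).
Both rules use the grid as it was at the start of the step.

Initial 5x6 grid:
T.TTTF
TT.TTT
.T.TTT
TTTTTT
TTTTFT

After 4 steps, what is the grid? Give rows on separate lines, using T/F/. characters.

Step 1: 5 trees catch fire, 2 burn out
  T.TTF.
  TT.TTF
  .T.TTT
  TTTTFT
  TTTF.F
Step 2: 7 trees catch fire, 5 burn out
  T.TF..
  TT.TF.
  .T.TFF
  TTTF.F
  TTF...
Step 3: 5 trees catch fire, 7 burn out
  T.F...
  TT.F..
  .T.F..
  TTF...
  TF....
Step 4: 2 trees catch fire, 5 burn out
  T.....
  TT....
  .T....
  TF....
  F.....

T.....
TT....
.T....
TF....
F.....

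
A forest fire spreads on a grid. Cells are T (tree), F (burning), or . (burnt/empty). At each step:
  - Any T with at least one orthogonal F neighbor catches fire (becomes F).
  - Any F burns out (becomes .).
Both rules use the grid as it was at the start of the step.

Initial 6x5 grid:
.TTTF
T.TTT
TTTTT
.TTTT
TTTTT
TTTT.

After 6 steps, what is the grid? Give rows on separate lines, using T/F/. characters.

Step 1: 2 trees catch fire, 1 burn out
  .TTF.
  T.TTF
  TTTTT
  .TTTT
  TTTTT
  TTTT.
Step 2: 3 trees catch fire, 2 burn out
  .TF..
  T.TF.
  TTTTF
  .TTTT
  TTTTT
  TTTT.
Step 3: 4 trees catch fire, 3 burn out
  .F...
  T.F..
  TTTF.
  .TTTF
  TTTTT
  TTTT.
Step 4: 3 trees catch fire, 4 burn out
  .....
  T....
  TTF..
  .TTF.
  TTTTF
  TTTT.
Step 5: 3 trees catch fire, 3 burn out
  .....
  T....
  TF...
  .TF..
  TTTF.
  TTTT.
Step 6: 4 trees catch fire, 3 burn out
  .....
  T....
  F....
  .F...
  TTF..
  TTTF.

.....
T....
F....
.F...
TTF..
TTTF.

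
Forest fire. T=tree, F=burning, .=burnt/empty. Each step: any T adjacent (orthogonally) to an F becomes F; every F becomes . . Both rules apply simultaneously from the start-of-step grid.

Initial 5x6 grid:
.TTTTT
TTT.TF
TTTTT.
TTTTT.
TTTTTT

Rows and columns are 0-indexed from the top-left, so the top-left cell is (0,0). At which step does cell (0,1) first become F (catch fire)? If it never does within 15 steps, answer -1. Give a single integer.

Step 1: cell (0,1)='T' (+2 fires, +1 burnt)
Step 2: cell (0,1)='T' (+2 fires, +2 burnt)
Step 3: cell (0,1)='T' (+3 fires, +2 burnt)
Step 4: cell (0,1)='T' (+4 fires, +3 burnt)
Step 5: cell (0,1)='F' (+6 fires, +4 burnt)
  -> target ignites at step 5
Step 6: cell (0,1)='.' (+4 fires, +6 burnt)
Step 7: cell (0,1)='.' (+3 fires, +4 burnt)
Step 8: cell (0,1)='.' (+1 fires, +3 burnt)
Step 9: cell (0,1)='.' (+0 fires, +1 burnt)
  fire out at step 9

5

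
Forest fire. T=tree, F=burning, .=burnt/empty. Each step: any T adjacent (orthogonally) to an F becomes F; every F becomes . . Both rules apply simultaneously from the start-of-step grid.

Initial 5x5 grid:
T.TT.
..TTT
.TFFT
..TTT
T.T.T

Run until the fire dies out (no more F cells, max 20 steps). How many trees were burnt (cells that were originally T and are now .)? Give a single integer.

Answer: 12

Derivation:
Step 1: +6 fires, +2 burnt (F count now 6)
Step 2: +5 fires, +6 burnt (F count now 5)
Step 3: +1 fires, +5 burnt (F count now 1)
Step 4: +0 fires, +1 burnt (F count now 0)
Fire out after step 4
Initially T: 14, now '.': 23
Total burnt (originally-T cells now '.'): 12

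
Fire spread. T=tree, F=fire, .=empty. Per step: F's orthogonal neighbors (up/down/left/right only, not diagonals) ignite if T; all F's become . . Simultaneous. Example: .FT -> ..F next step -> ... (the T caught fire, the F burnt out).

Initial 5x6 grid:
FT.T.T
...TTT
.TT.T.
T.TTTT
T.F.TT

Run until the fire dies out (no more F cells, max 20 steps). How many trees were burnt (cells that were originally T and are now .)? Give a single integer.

Answer: 15

Derivation:
Step 1: +2 fires, +2 burnt (F count now 2)
Step 2: +2 fires, +2 burnt (F count now 2)
Step 3: +2 fires, +2 burnt (F count now 2)
Step 4: +3 fires, +2 burnt (F count now 3)
Step 5: +2 fires, +3 burnt (F count now 2)
Step 6: +2 fires, +2 burnt (F count now 2)
Step 7: +2 fires, +2 burnt (F count now 2)
Step 8: +0 fires, +2 burnt (F count now 0)
Fire out after step 8
Initially T: 17, now '.': 28
Total burnt (originally-T cells now '.'): 15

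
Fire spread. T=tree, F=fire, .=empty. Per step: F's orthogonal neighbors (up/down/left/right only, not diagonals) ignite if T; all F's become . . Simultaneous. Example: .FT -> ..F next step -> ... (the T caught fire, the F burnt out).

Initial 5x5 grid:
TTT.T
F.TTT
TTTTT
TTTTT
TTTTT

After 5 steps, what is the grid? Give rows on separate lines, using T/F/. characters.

Step 1: 2 trees catch fire, 1 burn out
  FTT.T
  ..TTT
  FTTTT
  TTTTT
  TTTTT
Step 2: 3 trees catch fire, 2 burn out
  .FT.T
  ..TTT
  .FTTT
  FTTTT
  TTTTT
Step 3: 4 trees catch fire, 3 burn out
  ..F.T
  ..TTT
  ..FTT
  .FTTT
  FTTTT
Step 4: 4 trees catch fire, 4 burn out
  ....T
  ..FTT
  ...FT
  ..FTT
  .FTTT
Step 5: 4 trees catch fire, 4 burn out
  ....T
  ...FT
  ....F
  ...FT
  ..FTT

....T
...FT
....F
...FT
..FTT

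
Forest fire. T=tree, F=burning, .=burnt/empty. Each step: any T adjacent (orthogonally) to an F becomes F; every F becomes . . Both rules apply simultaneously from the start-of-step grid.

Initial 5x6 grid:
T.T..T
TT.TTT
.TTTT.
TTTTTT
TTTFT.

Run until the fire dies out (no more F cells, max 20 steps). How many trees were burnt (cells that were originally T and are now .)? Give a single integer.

Step 1: +3 fires, +1 burnt (F count now 3)
Step 2: +4 fires, +3 burnt (F count now 4)
Step 3: +6 fires, +4 burnt (F count now 6)
Step 4: +3 fires, +6 burnt (F count now 3)
Step 5: +2 fires, +3 burnt (F count now 2)
Step 6: +2 fires, +2 burnt (F count now 2)
Step 7: +1 fires, +2 burnt (F count now 1)
Step 8: +0 fires, +1 burnt (F count now 0)
Fire out after step 8
Initially T: 22, now '.': 29
Total burnt (originally-T cells now '.'): 21

Answer: 21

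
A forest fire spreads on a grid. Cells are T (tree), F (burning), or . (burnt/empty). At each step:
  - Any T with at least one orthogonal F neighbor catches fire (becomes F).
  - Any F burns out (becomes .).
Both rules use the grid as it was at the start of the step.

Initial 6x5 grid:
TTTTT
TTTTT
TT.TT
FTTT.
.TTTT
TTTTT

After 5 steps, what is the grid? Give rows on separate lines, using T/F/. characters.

Step 1: 2 trees catch fire, 1 burn out
  TTTTT
  TTTTT
  FT.TT
  .FTT.
  .TTTT
  TTTTT
Step 2: 4 trees catch fire, 2 burn out
  TTTTT
  FTTTT
  .F.TT
  ..FT.
  .FTTT
  TTTTT
Step 3: 5 trees catch fire, 4 burn out
  FTTTT
  .FTTT
  ...TT
  ...F.
  ..FTT
  TFTTT
Step 4: 6 trees catch fire, 5 burn out
  .FTTT
  ..FTT
  ...FT
  .....
  ...FT
  F.FTT
Step 5: 5 trees catch fire, 6 burn out
  ..FTT
  ...FT
  ....F
  .....
  ....F
  ...FT

..FTT
...FT
....F
.....
....F
...FT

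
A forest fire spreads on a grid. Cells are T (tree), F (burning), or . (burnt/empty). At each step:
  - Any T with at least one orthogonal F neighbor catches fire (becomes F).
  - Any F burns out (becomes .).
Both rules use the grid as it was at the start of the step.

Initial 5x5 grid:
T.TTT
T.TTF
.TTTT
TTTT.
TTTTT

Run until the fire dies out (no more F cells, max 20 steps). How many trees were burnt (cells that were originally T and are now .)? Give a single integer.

Answer: 18

Derivation:
Step 1: +3 fires, +1 burnt (F count now 3)
Step 2: +3 fires, +3 burnt (F count now 3)
Step 3: +3 fires, +3 burnt (F count now 3)
Step 4: +3 fires, +3 burnt (F count now 3)
Step 5: +3 fires, +3 burnt (F count now 3)
Step 6: +2 fires, +3 burnt (F count now 2)
Step 7: +1 fires, +2 burnt (F count now 1)
Step 8: +0 fires, +1 burnt (F count now 0)
Fire out after step 8
Initially T: 20, now '.': 23
Total burnt (originally-T cells now '.'): 18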